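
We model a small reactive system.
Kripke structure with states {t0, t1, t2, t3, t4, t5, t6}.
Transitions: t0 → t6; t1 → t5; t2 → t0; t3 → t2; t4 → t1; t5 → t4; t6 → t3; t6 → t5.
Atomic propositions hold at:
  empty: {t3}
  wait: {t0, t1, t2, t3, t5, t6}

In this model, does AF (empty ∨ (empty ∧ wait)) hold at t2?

Sat(empty ∧ wait) = {t3}
Sat(empty ∨ (empty ∧ wait)) = {t3}
AF (empty ∨ (empty ∧ wait)): least fixpoint, start Z0 = {t3}, add states with every successor in Z. Already a fixed point.
Sat(AF (empty ∨ (empty ∧ wait))) = {t3}
t2 ∉ Sat(AF (empty ∨ (empty ∧ wait))) = {t3}, so the formula does not hold at t2.

No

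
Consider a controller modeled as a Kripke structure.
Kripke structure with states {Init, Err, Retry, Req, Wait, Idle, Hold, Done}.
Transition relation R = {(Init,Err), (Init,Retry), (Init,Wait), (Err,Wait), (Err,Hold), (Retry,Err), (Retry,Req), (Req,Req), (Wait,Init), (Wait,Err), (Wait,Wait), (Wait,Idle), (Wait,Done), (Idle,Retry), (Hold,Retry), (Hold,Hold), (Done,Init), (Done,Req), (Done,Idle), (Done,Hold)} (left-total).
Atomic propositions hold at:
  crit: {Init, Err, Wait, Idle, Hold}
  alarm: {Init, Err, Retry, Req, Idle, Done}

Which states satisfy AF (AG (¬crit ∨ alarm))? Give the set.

{Req}

Sat(¬crit) = {Retry, Req, Done}
Sat(¬crit ∨ alarm) = {Init, Err, Retry, Req, Idle, Done}
AG (¬crit ∨ alarm): greatest fixpoint, start Z0 = {Init, Err, Retry, Req, Idle, Done}, keep only states in Sat with every successor in Z. Z1 = {Retry, Req, Idle}; Z2 = {Req, Idle}; Z3 = {Req}; fixed.
Sat(AG (¬crit ∨ alarm)) = {Req}
AF (AG (¬crit ∨ alarm)): least fixpoint, start Z0 = {Req}, add states with every successor in Z. Already a fixed point.
Sat(AF (AG (¬crit ∨ alarm))) = {Req}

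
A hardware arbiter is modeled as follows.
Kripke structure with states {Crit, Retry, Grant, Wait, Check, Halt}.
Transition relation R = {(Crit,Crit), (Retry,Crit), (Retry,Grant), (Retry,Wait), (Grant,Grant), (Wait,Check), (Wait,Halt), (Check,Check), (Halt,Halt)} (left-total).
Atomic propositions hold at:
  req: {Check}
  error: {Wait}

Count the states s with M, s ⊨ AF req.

AF req: least fixpoint, start Z0 = {Check}, add states with every successor in Z. Already a fixed point.
Sat(AF req) = {Check}
|Sat(AF req)| = |{Check}| = 1.

1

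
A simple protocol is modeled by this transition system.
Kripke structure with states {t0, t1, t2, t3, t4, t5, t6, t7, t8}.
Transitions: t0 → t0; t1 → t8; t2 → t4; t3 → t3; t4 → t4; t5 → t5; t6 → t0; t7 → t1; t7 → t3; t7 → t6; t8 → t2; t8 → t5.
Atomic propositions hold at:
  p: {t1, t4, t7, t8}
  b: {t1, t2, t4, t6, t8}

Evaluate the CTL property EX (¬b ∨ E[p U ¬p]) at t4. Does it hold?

Sat(¬b) = {t0, t3, t5, t7}
Sat(¬p) = {t0, t2, t3, t5, t6}
E[p U ¬p]: least fixpoint, start Z0 = Sat(¬p) = {t0, t2, t3, t5, t6}, add states in Sat(p) with some successor in Z. Z1 = {t0, t2, t3, t5, t6, t7, t8}; Z2 = {t0, t1, t2, t3, t5, t6, t7, t8}; fixed.
Sat(E[p U ¬p]) = {t0, t1, t2, t3, t5, t6, t7, t8}
Sat(¬b ∨ E[p U ¬p]) = {t0, t1, t2, t3, t5, t6, t7, t8}
Sat(EX (¬b ∨ E[p U ¬p])) = {s : some successor in {t0, t1, t2, t3, t5, t6, t7, t8}} = {t0, t1, t3, t5, t6, t7, t8}
t4 ∉ Sat(EX (¬b ∨ E[p U ¬p])) = {t0, t1, t3, t5, t6, t7, t8}, so the formula does not hold at t4.

No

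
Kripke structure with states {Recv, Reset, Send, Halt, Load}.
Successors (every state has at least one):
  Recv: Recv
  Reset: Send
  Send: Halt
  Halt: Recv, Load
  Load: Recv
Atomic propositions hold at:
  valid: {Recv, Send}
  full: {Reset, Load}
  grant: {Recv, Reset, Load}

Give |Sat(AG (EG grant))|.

EG grant: greatest fixpoint, start Z0 = {Recv, Reset, Load}, keep only states in Sat with some successor in Z. Z1 = {Recv, Load}; fixed.
Sat(EG grant) = {Recv, Load}
AG (EG grant): greatest fixpoint, start Z0 = {Recv, Load}, keep only states in Sat with every successor in Z. Already a fixed point.
Sat(AG (EG grant)) = {Recv, Load}
|Sat(AG (EG grant))| = |{Recv, Load}| = 2.

2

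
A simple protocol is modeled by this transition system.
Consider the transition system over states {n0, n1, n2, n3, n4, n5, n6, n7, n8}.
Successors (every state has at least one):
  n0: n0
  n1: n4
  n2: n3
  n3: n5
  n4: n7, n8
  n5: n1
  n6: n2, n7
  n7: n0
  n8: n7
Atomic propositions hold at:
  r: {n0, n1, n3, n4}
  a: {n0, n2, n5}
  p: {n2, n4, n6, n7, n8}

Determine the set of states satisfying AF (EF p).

EF p: least fixpoint, start Z0 = {n2, n4, n6, n7, n8}, add states with some successor in Z. Z1 = {n1, n2, n4, n6, n7, n8}; Z2 = {n1, n2, n4, n5, n6, n7, n8}; Z3 = {n1, n2, n3, n4, n5, n6, n7, n8}; fixed.
Sat(EF p) = {n1, n2, n3, n4, n5, n6, n7, n8}
AF (EF p): least fixpoint, start Z0 = {n1, n2, n3, n4, n5, n6, n7, n8}, add states with every successor in Z. Already a fixed point.
Sat(AF (EF p)) = {n1, n2, n3, n4, n5, n6, n7, n8}

{n1, n2, n3, n4, n5, n6, n7, n8}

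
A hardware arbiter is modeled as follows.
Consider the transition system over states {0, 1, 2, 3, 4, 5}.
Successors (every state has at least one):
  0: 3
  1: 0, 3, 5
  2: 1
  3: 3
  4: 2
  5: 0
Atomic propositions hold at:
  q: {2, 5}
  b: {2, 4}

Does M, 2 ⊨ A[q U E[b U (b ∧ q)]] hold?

Sat(b ∧ q) = {2}
E[b U (b ∧ q)]: least fixpoint, start Z0 = Sat((b ∧ q)) = {2}, add states in Sat(b) with some successor in Z. Z1 = {2, 4}; fixed.
Sat(E[b U (b ∧ q)]) = {2, 4}
A[q U E[b U (b ∧ q)]]: least fixpoint, start Z0 = Sat(E[b U (b ∧ q)]) = {2, 4}, add states in Sat(q) with every successor in Z. Already a fixed point.
Sat(A[q U E[b U (b ∧ q)]]) = {2, 4}
2 ∈ Sat(A[q U E[b U (b ∧ q)]]) = {2, 4}, so the formula holds at 2.

Yes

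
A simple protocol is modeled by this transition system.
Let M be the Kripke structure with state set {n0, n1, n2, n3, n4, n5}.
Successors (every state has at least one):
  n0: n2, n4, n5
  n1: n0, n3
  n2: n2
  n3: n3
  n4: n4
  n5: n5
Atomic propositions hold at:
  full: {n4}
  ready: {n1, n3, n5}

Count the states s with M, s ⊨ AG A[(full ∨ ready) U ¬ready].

Sat(full ∨ ready) = {n1, n3, n4, n5}
Sat(¬ready) = {n0, n2, n4}
A[(full ∨ ready) U ¬ready]: least fixpoint, start Z0 = Sat(¬ready) = {n0, n2, n4}, add states in Sat(full ∨ ready) with every successor in Z. Already a fixed point.
Sat(A[(full ∨ ready) U ¬ready]) = {n0, n2, n4}
AG A[(full ∨ ready) U ¬ready]: greatest fixpoint, start Z0 = {n0, n2, n4}, keep only states in Sat with every successor in Z. Z1 = {n2, n4}; fixed.
Sat(AG A[(full ∨ ready) U ¬ready]) = {n2, n4}
|Sat(AG A[(full ∨ ready) U ¬ready])| = |{n2, n4}| = 2.

2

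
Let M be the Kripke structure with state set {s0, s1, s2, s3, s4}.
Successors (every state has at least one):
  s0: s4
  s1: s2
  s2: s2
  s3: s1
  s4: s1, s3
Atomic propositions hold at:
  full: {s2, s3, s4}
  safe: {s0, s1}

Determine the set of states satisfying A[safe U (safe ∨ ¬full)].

{s0, s1}

Sat(¬full) = {s0, s1}
Sat(safe ∨ ¬full) = {s0, s1}
A[safe U (safe ∨ ¬full)]: least fixpoint, start Z0 = Sat((safe ∨ ¬full)) = {s0, s1}, add states in Sat(safe) with every successor in Z. Already a fixed point.
Sat(A[safe U (safe ∨ ¬full)]) = {s0, s1}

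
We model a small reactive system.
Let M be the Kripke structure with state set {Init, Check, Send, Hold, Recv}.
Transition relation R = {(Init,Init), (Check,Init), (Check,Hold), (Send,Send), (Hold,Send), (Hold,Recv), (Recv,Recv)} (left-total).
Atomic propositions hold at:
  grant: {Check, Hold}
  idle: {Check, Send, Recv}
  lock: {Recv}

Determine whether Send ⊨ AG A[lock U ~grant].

Sat(~grant) = {Init, Send, Recv}
A[lock U ~grant]: least fixpoint, start Z0 = Sat(~grant) = {Init, Send, Recv}, add states in Sat(lock) with every successor in Z. Already a fixed point.
Sat(A[lock U ~grant]) = {Init, Send, Recv}
AG A[lock U ~grant]: greatest fixpoint, start Z0 = {Init, Send, Recv}, keep only states in Sat with every successor in Z. Already a fixed point.
Sat(AG A[lock U ~grant]) = {Init, Send, Recv}
Send ∈ Sat(AG A[lock U ~grant]) = {Init, Send, Recv}, so the formula holds at Send.

Yes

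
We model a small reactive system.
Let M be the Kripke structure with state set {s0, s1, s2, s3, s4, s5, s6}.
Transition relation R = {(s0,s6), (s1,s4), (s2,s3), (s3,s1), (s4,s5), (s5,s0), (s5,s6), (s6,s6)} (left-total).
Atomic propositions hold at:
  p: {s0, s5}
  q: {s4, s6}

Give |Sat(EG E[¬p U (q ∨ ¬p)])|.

1

Sat(¬p) = {s1, s2, s3, s4, s6}
Sat(q ∨ ¬p) = {s1, s2, s3, s4, s6}
E[¬p U (q ∨ ¬p)]: least fixpoint, start Z0 = Sat((q ∨ ¬p)) = {s1, s2, s3, s4, s6}, add states in Sat(¬p) with some successor in Z. Already a fixed point.
Sat(E[¬p U (q ∨ ¬p)]) = {s1, s2, s3, s4, s6}
EG E[¬p U (q ∨ ¬p)]: greatest fixpoint, start Z0 = {s1, s2, s3, s4, s6}, keep only states in Sat with some successor in Z. Z1 = {s1, s2, s3, s6}; Z2 = {s2, s3, s6}; Z3 = {s2, s6}; Z4 = {s6}; fixed.
Sat(EG E[¬p U (q ∨ ¬p)]) = {s6}
|Sat(EG E[¬p U (q ∨ ¬p)])| = |{s6}| = 1.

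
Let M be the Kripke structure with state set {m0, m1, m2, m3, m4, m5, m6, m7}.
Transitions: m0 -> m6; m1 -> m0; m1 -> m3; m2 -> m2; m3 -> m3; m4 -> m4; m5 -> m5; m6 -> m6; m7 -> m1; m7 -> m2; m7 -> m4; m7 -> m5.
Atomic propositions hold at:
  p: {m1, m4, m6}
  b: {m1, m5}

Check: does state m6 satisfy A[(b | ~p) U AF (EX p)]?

Yes

Sat(~p) = {m0, m2, m3, m5, m7}
Sat(b | ~p) = {m0, m1, m2, m3, m5, m7}
Sat(EX p) = {s : some successor in {m1, m4, m6}} = {m0, m4, m6, m7}
AF (EX p): least fixpoint, start Z0 = {m0, m4, m6, m7}, add states with every successor in Z. Already a fixed point.
Sat(AF (EX p)) = {m0, m4, m6, m7}
A[(b | ~p) U AF (EX p)]: least fixpoint, start Z0 = Sat(AF (EX p)) = {m0, m4, m6, m7}, add states in Sat(b | ~p) with every successor in Z. Already a fixed point.
Sat(A[(b | ~p) U AF (EX p)]) = {m0, m4, m6, m7}
m6 ∈ Sat(A[(b | ~p) U AF (EX p)]) = {m0, m4, m6, m7}, so the formula holds at m6.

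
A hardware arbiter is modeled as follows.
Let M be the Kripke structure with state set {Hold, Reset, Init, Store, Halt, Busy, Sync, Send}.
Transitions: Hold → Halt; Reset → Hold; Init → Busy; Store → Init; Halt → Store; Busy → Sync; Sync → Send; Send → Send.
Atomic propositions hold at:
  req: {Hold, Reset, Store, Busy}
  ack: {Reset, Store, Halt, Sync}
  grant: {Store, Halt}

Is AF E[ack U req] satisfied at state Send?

No

E[ack U req]: least fixpoint, start Z0 = Sat(req) = {Hold, Reset, Store, Busy}, add states in Sat(ack) with some successor in Z. Z1 = {Hold, Reset, Store, Halt, Busy}; fixed.
Sat(E[ack U req]) = {Hold, Reset, Store, Halt, Busy}
AF E[ack U req]: least fixpoint, start Z0 = {Hold, Reset, Store, Halt, Busy}, add states with every successor in Z. Z1 = {Hold, Reset, Init, Store, Halt, Busy}; fixed.
Sat(AF E[ack U req]) = {Hold, Reset, Init, Store, Halt, Busy}
Send ∉ Sat(AF E[ack U req]) = {Hold, Reset, Init, Store, Halt, Busy}, so the formula does not hold at Send.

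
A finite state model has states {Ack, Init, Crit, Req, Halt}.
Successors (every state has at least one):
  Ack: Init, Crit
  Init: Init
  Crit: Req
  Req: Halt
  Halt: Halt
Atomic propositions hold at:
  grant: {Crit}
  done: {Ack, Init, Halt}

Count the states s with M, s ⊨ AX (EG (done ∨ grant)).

Sat(done ∨ grant) = {Ack, Init, Crit, Halt}
EG (done ∨ grant): greatest fixpoint, start Z0 = {Ack, Init, Crit, Halt}, keep only states in Sat with some successor in Z. Z1 = {Ack, Init, Halt}; fixed.
Sat(EG (done ∨ grant)) = {Ack, Init, Halt}
Sat(AX (EG (done ∨ grant))) = {s : every successor in {Ack, Init, Halt}} = {Init, Req, Halt}
|Sat(AX (EG (done ∨ grant)))| = |{Init, Req, Halt}| = 3.

3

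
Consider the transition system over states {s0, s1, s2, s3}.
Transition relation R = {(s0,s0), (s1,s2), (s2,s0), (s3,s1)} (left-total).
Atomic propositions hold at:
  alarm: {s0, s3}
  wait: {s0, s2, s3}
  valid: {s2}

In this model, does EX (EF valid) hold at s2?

No

EF valid: least fixpoint, start Z0 = {s2}, add states with some successor in Z. Z1 = {s1, s2}; Z2 = {s1, s2, s3}; fixed.
Sat(EF valid) = {s1, s2, s3}
Sat(EX (EF valid)) = {s : some successor in {s1, s2, s3}} = {s1, s3}
s2 ∉ Sat(EX (EF valid)) = {s1, s3}, so the formula does not hold at s2.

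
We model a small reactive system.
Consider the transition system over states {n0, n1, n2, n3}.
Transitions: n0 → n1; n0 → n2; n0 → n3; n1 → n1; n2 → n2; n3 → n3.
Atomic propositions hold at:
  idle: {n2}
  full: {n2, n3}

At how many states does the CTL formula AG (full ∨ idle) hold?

2

Sat(full ∨ idle) = {n2, n3}
AG (full ∨ idle): greatest fixpoint, start Z0 = {n2, n3}, keep only states in Sat with every successor in Z. Already a fixed point.
Sat(AG (full ∨ idle)) = {n2, n3}
|Sat(AG (full ∨ idle))| = |{n2, n3}| = 2.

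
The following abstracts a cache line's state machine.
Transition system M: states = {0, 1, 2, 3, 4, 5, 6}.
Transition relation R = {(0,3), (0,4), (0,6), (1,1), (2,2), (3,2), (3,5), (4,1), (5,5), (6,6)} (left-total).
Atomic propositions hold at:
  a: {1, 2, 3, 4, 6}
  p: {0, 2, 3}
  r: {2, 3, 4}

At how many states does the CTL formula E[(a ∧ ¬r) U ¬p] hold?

Sat(¬r) = {0, 1, 5, 6}
Sat(a ∧ ¬r) = {1, 6}
Sat(¬p) = {1, 4, 5, 6}
E[(a ∧ ¬r) U ¬p]: least fixpoint, start Z0 = Sat(¬p) = {1, 4, 5, 6}, add states in Sat(a ∧ ¬r) with some successor in Z. Already a fixed point.
Sat(E[(a ∧ ¬r) U ¬p]) = {1, 4, 5, 6}
|Sat(E[(a ∧ ¬r) U ¬p])| = |{1, 4, 5, 6}| = 4.

4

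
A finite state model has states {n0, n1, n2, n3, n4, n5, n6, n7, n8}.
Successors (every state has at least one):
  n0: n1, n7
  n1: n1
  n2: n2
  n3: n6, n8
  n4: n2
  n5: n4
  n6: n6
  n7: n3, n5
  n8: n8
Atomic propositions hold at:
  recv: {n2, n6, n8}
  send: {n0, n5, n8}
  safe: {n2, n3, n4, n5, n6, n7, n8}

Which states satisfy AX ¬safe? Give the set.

{n1}

Sat(¬safe) = {n0, n1}
Sat(AX ¬safe) = {s : every successor in {n0, n1}} = {n1}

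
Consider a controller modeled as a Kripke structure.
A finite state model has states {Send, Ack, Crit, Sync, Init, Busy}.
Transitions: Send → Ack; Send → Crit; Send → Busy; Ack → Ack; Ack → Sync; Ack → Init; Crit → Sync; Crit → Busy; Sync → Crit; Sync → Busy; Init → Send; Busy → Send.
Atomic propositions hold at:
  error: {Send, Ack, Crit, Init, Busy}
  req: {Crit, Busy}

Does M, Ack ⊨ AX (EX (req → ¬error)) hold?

No

Sat(¬error) = {Sync}
Sat(req → ¬error) = {Send, Ack, Sync, Init}
Sat(EX (req → ¬error)) = {s : some successor in {Send, Ack, Sync, Init}} = {Send, Ack, Crit, Init, Busy}
Sat(AX (EX (req → ¬error))) = {s : every successor in {Send, Ack, Crit, Init, Busy}} = {Send, Sync, Init, Busy}
Ack ∉ Sat(AX (EX (req → ¬error))) = {Send, Sync, Init, Busy}, so the formula does not hold at Ack.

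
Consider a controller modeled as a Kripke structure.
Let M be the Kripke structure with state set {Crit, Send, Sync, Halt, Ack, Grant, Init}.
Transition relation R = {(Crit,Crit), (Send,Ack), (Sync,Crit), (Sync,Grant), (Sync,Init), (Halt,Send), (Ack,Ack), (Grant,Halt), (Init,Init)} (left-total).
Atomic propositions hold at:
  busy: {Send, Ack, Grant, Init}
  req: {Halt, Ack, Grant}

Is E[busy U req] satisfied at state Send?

Yes

E[busy U req]: least fixpoint, start Z0 = Sat(req) = {Halt, Ack, Grant}, add states in Sat(busy) with some successor in Z. Z1 = {Send, Halt, Ack, Grant}; fixed.
Sat(E[busy U req]) = {Send, Halt, Ack, Grant}
Send ∈ Sat(E[busy U req]) = {Send, Halt, Ack, Grant}, so the formula holds at Send.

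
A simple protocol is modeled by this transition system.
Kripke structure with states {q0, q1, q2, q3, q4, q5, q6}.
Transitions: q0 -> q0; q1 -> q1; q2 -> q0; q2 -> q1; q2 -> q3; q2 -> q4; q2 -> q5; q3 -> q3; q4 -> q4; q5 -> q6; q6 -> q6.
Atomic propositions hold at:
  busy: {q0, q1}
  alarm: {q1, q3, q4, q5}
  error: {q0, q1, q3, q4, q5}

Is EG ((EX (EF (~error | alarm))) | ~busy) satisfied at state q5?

Yes

Sat(~error) = {q2, q6}
Sat(~error | alarm) = {q1, q2, q3, q4, q5, q6}
EF (~error | alarm): least fixpoint, start Z0 = {q1, q2, q3, q4, q5, q6}, add states with some successor in Z. Already a fixed point.
Sat(EF (~error | alarm)) = {q1, q2, q3, q4, q5, q6}
Sat(EX (EF (~error | alarm))) = {s : some successor in {q1, q2, q3, q4, q5, q6}} = {q1, q2, q3, q4, q5, q6}
Sat(~busy) = {q2, q3, q4, q5, q6}
Sat((EX (EF (~error | alarm))) | ~busy) = {q1, q2, q3, q4, q5, q6}
EG ((EX (EF (~error | alarm))) | ~busy): greatest fixpoint, start Z0 = {q1, q2, q3, q4, q5, q6}, keep only states in Sat with some successor in Z. Already a fixed point.
Sat(EG ((EX (EF (~error | alarm))) | ~busy)) = {q1, q2, q3, q4, q5, q6}
q5 ∈ Sat(EG ((EX (EF (~error | alarm))) | ~busy)) = {q1, q2, q3, q4, q5, q6}, so the formula holds at q5.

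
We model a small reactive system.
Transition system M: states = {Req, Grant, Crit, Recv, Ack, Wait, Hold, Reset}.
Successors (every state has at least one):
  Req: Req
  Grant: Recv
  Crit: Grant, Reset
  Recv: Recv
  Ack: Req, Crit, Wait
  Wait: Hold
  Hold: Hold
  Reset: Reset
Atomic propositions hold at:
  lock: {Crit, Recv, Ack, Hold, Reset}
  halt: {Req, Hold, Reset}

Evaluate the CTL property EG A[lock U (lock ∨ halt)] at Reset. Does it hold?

Yes

Sat(lock ∨ halt) = {Req, Crit, Recv, Ack, Hold, Reset}
A[lock U (lock ∨ halt)]: least fixpoint, start Z0 = Sat((lock ∨ halt)) = {Req, Crit, Recv, Ack, Hold, Reset}, add states in Sat(lock) with every successor in Z. Already a fixed point.
Sat(A[lock U (lock ∨ halt)]) = {Req, Crit, Recv, Ack, Hold, Reset}
EG A[lock U (lock ∨ halt)]: greatest fixpoint, start Z0 = {Req, Crit, Recv, Ack, Hold, Reset}, keep only states in Sat with some successor in Z. Already a fixed point.
Sat(EG A[lock U (lock ∨ halt)]) = {Req, Crit, Recv, Ack, Hold, Reset}
Reset ∈ Sat(EG A[lock U (lock ∨ halt)]) = {Req, Crit, Recv, Ack, Hold, Reset}, so the formula holds at Reset.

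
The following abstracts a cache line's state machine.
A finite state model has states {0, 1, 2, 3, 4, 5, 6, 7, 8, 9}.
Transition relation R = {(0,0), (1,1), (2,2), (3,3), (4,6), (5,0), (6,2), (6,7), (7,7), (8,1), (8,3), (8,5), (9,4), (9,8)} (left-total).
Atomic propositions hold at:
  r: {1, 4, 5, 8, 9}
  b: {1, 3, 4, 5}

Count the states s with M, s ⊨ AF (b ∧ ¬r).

1

Sat(¬r) = {0, 2, 3, 6, 7}
Sat(b ∧ ¬r) = {3}
AF (b ∧ ¬r): least fixpoint, start Z0 = {3}, add states with every successor in Z. Already a fixed point.
Sat(AF (b ∧ ¬r)) = {3}
|Sat(AF (b ∧ ¬r))| = |{3}| = 1.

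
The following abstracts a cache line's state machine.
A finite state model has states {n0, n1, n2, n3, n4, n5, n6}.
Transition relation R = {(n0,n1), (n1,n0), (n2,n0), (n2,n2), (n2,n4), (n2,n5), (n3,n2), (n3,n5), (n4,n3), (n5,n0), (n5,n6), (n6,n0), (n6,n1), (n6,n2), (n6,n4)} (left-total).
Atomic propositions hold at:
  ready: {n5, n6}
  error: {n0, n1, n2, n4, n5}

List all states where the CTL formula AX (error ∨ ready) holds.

{n0, n1, n2, n3, n5, n6}

Sat(error ∨ ready) = {n0, n1, n2, n4, n5, n6}
Sat(AX (error ∨ ready)) = {s : every successor in {n0, n1, n2, n4, n5, n6}} = {n0, n1, n2, n3, n5, n6}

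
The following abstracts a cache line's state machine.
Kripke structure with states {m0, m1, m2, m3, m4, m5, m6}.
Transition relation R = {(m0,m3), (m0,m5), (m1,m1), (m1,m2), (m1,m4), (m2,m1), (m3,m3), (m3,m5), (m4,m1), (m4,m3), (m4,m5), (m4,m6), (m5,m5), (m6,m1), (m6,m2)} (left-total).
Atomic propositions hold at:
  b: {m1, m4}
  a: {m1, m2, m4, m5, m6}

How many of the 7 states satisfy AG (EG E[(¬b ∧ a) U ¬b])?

3

Sat(¬b) = {m0, m2, m3, m5, m6}
Sat(¬b ∧ a) = {m2, m5, m6}
E[(¬b ∧ a) U ¬b]: least fixpoint, start Z0 = Sat(¬b) = {m0, m2, m3, m5, m6}, add states in Sat(¬b ∧ a) with some successor in Z. Already a fixed point.
Sat(E[(¬b ∧ a) U ¬b]) = {m0, m2, m3, m5, m6}
EG E[(¬b ∧ a) U ¬b]: greatest fixpoint, start Z0 = {m0, m2, m3, m5, m6}, keep only states in Sat with some successor in Z. Z1 = {m0, m3, m5, m6}; Z2 = {m0, m3, m5}; fixed.
Sat(EG E[(¬b ∧ a) U ¬b]) = {m0, m3, m5}
AG (EG E[(¬b ∧ a) U ¬b]): greatest fixpoint, start Z0 = {m0, m3, m5}, keep only states in Sat with every successor in Z. Already a fixed point.
Sat(AG (EG E[(¬b ∧ a) U ¬b])) = {m0, m3, m5}
|Sat(AG (EG E[(¬b ∧ a) U ¬b]))| = |{m0, m3, m5}| = 3.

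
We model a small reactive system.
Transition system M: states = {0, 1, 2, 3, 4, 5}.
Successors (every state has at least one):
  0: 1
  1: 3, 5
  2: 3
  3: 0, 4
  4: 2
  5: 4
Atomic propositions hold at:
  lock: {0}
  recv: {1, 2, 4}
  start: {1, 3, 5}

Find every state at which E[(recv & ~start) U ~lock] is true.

{1, 2, 3, 4, 5}

Sat(~start) = {0, 2, 4}
Sat(recv & ~start) = {2, 4}
Sat(~lock) = {1, 2, 3, 4, 5}
E[(recv & ~start) U ~lock]: least fixpoint, start Z0 = Sat(~lock) = {1, 2, 3, 4, 5}, add states in Sat(recv & ~start) with some successor in Z. Already a fixed point.
Sat(E[(recv & ~start) U ~lock]) = {1, 2, 3, 4, 5}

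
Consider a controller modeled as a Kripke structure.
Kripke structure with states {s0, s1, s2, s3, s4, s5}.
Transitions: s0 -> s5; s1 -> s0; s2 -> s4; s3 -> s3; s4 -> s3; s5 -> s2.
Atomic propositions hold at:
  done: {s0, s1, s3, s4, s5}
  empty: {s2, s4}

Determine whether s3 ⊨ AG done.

AG done: greatest fixpoint, start Z0 = {s0, s1, s3, s4, s5}, keep only states in Sat with every successor in Z. Z1 = {s0, s1, s3, s4}; Z2 = {s1, s3, s4}; Z3 = {s3, s4}; fixed.
Sat(AG done) = {s3, s4}
s3 ∈ Sat(AG done) = {s3, s4}, so the formula holds at s3.

Yes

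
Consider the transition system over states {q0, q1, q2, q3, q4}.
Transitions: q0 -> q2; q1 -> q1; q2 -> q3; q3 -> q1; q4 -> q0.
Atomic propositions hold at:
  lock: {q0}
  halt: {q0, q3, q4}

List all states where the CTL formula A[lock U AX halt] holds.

{q0, q2, q4}

Sat(AX halt) = {s : every successor in {q0, q3, q4}} = {q2, q4}
A[lock U AX halt]: least fixpoint, start Z0 = Sat(AX halt) = {q2, q4}, add states in Sat(lock) with every successor in Z. Z1 = {q0, q2, q4}; fixed.
Sat(A[lock U AX halt]) = {q0, q2, q4}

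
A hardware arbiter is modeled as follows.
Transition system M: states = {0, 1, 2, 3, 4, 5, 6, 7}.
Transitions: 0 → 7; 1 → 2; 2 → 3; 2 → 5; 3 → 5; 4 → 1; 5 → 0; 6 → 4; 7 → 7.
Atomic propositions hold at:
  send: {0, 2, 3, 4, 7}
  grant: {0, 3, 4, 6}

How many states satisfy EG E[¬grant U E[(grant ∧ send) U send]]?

7

Sat(¬grant) = {1, 2, 5, 7}
Sat(grant ∧ send) = {0, 3, 4}
E[(grant ∧ send) U send]: least fixpoint, start Z0 = Sat(send) = {0, 2, 3, 4, 7}, add states in Sat(grant ∧ send) with some successor in Z. Already a fixed point.
Sat(E[(grant ∧ send) U send]) = {0, 2, 3, 4, 7}
E[¬grant U E[(grant ∧ send) U send]]: least fixpoint, start Z0 = Sat(E[(grant ∧ send) U send]) = {0, 2, 3, 4, 7}, add states in Sat(¬grant) with some successor in Z. Z1 = {0, 1, 2, 3, 4, 5, 7}; fixed.
Sat(E[¬grant U E[(grant ∧ send) U send]]) = {0, 1, 2, 3, 4, 5, 7}
EG E[¬grant U E[(grant ∧ send) U send]]: greatest fixpoint, start Z0 = {0, 1, 2, 3, 4, 5, 7}, keep only states in Sat with some successor in Z. Already a fixed point.
Sat(EG E[¬grant U E[(grant ∧ send) U send]]) = {0, 1, 2, 3, 4, 5, 7}
|Sat(EG E[¬grant U E[(grant ∧ send) U send]])| = |{0, 1, 2, 3, 4, 5, 7}| = 7.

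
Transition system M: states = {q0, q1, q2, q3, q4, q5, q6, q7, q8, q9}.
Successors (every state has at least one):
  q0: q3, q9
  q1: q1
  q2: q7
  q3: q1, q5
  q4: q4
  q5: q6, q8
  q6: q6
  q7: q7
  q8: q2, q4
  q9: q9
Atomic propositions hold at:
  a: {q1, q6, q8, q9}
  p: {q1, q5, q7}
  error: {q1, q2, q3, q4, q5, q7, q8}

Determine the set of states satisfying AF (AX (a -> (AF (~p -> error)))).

{q1, q2, q3, q4, q7, q8}

Sat(~p) = {q0, q2, q3, q4, q6, q8, q9}
Sat(~p -> error) = {q1, q2, q3, q4, q5, q7, q8}
AF (~p -> error): least fixpoint, start Z0 = {q1, q2, q3, q4, q5, q7, q8}, add states with every successor in Z. Already a fixed point.
Sat(AF (~p -> error)) = {q1, q2, q3, q4, q5, q7, q8}
Sat(a -> (AF (~p -> error))) = {q0, q1, q2, q3, q4, q5, q7, q8}
Sat(AX (a -> (AF (~p -> error)))) = {s : every successor in {q0, q1, q2, q3, q4, q5, q7, q8}} = {q1, q2, q3, q4, q7, q8}
AF (AX (a -> (AF (~p -> error)))): least fixpoint, start Z0 = {q1, q2, q3, q4, q7, q8}, add states with every successor in Z. Already a fixed point.
Sat(AF (AX (a -> (AF (~p -> error))))) = {q1, q2, q3, q4, q7, q8}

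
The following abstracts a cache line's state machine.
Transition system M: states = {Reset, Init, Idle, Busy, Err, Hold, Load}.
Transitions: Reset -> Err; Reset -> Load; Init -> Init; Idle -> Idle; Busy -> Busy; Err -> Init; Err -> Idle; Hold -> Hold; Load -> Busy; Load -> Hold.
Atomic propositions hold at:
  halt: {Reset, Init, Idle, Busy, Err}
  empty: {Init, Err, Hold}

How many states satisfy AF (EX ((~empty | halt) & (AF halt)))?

Sat(~empty) = {Reset, Idle, Busy, Load}
Sat(~empty | halt) = {Reset, Init, Idle, Busy, Err, Load}
AF halt: least fixpoint, start Z0 = {Reset, Init, Idle, Busy, Err}, add states with every successor in Z. Already a fixed point.
Sat(AF halt) = {Reset, Init, Idle, Busy, Err}
Sat((~empty | halt) & (AF halt)) = {Reset, Init, Idle, Busy, Err}
Sat(EX ((~empty | halt) & (AF halt))) = {s : some successor in {Reset, Init, Idle, Busy, Err}} = {Reset, Init, Idle, Busy, Err, Load}
AF (EX ((~empty | halt) & (AF halt))): least fixpoint, start Z0 = {Reset, Init, Idle, Busy, Err, Load}, add states with every successor in Z. Already a fixed point.
Sat(AF (EX ((~empty | halt) & (AF halt)))) = {Reset, Init, Idle, Busy, Err, Load}
|Sat(AF (EX ((~empty | halt) & (AF halt))))| = |{Reset, Init, Idle, Busy, Err, Load}| = 6.

6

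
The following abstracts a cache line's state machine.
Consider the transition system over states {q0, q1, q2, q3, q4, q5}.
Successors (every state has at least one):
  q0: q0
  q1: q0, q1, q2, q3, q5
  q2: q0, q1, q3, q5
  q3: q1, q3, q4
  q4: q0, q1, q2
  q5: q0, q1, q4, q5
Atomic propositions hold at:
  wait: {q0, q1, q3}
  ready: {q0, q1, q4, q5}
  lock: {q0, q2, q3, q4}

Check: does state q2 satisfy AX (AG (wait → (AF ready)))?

AF ready: least fixpoint, start Z0 = {q0, q1, q4, q5}, add states with every successor in Z. Already a fixed point.
Sat(AF ready) = {q0, q1, q4, q5}
Sat(wait → (AF ready)) = {q0, q1, q2, q4, q5}
AG (wait → (AF ready)): greatest fixpoint, start Z0 = {q0, q1, q2, q4, q5}, keep only states in Sat with every successor in Z. Z1 = {q0, q4, q5}; Z2 = {q0}; fixed.
Sat(AG (wait → (AF ready))) = {q0}
Sat(AX (AG (wait → (AF ready)))) = {s : every successor in {q0}} = {q0}
q2 ∉ Sat(AX (AG (wait → (AF ready)))) = {q0}, so the formula does not hold at q2.

No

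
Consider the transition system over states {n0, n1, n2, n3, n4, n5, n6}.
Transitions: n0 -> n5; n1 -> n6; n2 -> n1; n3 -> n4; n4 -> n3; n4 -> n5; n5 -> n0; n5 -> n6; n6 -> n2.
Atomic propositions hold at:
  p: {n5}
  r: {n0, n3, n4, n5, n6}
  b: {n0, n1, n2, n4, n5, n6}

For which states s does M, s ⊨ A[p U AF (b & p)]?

{n0, n5}

Sat(b & p) = {n5}
AF (b & p): least fixpoint, start Z0 = {n5}, add states with every successor in Z. Z1 = {n0, n5}; fixed.
Sat(AF (b & p)) = {n0, n5}
A[p U AF (b & p)]: least fixpoint, start Z0 = Sat(AF (b & p)) = {n0, n5}, add states in Sat(p) with every successor in Z. Already a fixed point.
Sat(A[p U AF (b & p)]) = {n0, n5}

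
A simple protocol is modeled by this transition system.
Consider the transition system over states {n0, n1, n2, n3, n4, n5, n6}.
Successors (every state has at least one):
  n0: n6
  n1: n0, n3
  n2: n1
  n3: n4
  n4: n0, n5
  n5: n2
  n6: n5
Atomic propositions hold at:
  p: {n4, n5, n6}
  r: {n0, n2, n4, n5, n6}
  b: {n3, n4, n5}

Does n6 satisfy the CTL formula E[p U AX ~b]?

Sat(~b) = {n0, n1, n2, n6}
Sat(AX ~b) = {s : every successor in {n0, n1, n2, n6}} = {n0, n2, n5}
E[p U AX ~b]: least fixpoint, start Z0 = Sat(AX ~b) = {n0, n2, n5}, add states in Sat(p) with some successor in Z. Z1 = {n0, n2, n4, n5, n6}; fixed.
Sat(E[p U AX ~b]) = {n0, n2, n4, n5, n6}
n6 ∈ Sat(E[p U AX ~b]) = {n0, n2, n4, n5, n6}, so the formula holds at n6.

Yes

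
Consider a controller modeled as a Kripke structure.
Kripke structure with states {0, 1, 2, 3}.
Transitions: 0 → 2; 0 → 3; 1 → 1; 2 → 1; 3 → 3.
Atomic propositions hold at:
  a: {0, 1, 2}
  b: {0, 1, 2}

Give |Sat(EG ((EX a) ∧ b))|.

Sat(EX a) = {s : some successor in {0, 1, 2}} = {0, 1, 2}
Sat((EX a) ∧ b) = {0, 1, 2}
EG ((EX a) ∧ b): greatest fixpoint, start Z0 = {0, 1, 2}, keep only states in Sat with some successor in Z. Already a fixed point.
Sat(EG ((EX a) ∧ b)) = {0, 1, 2}
|Sat(EG ((EX a) ∧ b))| = |{0, 1, 2}| = 3.

3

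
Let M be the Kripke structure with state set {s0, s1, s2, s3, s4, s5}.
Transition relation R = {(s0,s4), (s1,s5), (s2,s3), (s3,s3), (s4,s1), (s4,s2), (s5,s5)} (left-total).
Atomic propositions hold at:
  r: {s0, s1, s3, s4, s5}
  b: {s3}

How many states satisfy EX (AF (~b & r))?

4

Sat(~b) = {s0, s1, s2, s4, s5}
Sat(~b & r) = {s0, s1, s4, s5}
AF (~b & r): least fixpoint, start Z0 = {s0, s1, s4, s5}, add states with every successor in Z. Already a fixed point.
Sat(AF (~b & r)) = {s0, s1, s4, s5}
Sat(EX (AF (~b & r))) = {s : some successor in {s0, s1, s4, s5}} = {s0, s1, s4, s5}
|Sat(EX (AF (~b & r)))| = |{s0, s1, s4, s5}| = 4.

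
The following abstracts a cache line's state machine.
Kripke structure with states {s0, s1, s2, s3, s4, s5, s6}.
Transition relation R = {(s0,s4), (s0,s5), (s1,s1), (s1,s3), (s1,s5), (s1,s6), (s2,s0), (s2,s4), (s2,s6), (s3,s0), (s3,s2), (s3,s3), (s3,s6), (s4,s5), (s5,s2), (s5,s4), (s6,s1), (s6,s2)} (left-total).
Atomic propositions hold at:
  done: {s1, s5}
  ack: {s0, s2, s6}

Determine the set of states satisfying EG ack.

{s2, s6}

EG ack: greatest fixpoint, start Z0 = {s0, s2, s6}, keep only states in Sat with some successor in Z. Z1 = {s2, s6}; fixed.
Sat(EG ack) = {s2, s6}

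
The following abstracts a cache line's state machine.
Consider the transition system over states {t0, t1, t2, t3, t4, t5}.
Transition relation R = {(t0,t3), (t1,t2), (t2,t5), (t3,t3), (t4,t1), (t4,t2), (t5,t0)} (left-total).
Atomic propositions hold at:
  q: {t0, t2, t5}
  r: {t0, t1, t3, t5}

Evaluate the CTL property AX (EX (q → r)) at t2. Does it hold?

Sat(q → r) = {t0, t1, t3, t4, t5}
Sat(EX (q → r)) = {s : some successor in {t0, t1, t3, t4, t5}} = {t0, t2, t3, t4, t5}
Sat(AX (EX (q → r))) = {s : every successor in {t0, t2, t3, t4, t5}} = {t0, t1, t2, t3, t5}
t2 ∈ Sat(AX (EX (q → r))) = {t0, t1, t2, t3, t5}, so the formula holds at t2.

Yes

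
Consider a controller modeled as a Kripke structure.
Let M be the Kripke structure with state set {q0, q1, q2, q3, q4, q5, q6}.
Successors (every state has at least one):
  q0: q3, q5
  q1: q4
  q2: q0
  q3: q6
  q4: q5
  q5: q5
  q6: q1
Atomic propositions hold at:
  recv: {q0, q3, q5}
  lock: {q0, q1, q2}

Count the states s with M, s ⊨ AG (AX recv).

Sat(AX recv) = {s : every successor in {q0, q3, q5}} = {q0, q2, q4, q5}
AG (AX recv): greatest fixpoint, start Z0 = {q0, q2, q4, q5}, keep only states in Sat with every successor in Z. Z1 = {q2, q4, q5}; Z2 = {q4, q5}; fixed.
Sat(AG (AX recv)) = {q4, q5}
|Sat(AG (AX recv))| = |{q4, q5}| = 2.

2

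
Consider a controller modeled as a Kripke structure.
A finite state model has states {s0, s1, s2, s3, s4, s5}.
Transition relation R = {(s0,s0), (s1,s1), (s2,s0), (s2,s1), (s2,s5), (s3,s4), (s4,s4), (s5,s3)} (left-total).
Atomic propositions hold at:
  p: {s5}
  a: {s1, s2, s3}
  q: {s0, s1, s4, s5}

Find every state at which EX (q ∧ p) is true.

Sat(q ∧ p) = {s5}
Sat(EX (q ∧ p)) = {s : some successor in {s5}} = {s2}

{s2}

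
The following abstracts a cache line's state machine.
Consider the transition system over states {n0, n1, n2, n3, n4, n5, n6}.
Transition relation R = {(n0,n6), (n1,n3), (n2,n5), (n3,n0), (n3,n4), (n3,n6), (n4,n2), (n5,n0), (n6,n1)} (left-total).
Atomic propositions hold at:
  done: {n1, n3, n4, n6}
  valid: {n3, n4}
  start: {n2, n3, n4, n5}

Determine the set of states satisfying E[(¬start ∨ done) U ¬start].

{n0, n1, n3, n6}

Sat(¬start) = {n0, n1, n6}
Sat(¬start ∨ done) = {n0, n1, n3, n4, n6}
E[(¬start ∨ done) U ¬start]: least fixpoint, start Z0 = Sat(¬start) = {n0, n1, n6}, add states in Sat(¬start ∨ done) with some successor in Z. Z1 = {n0, n1, n3, n6}; fixed.
Sat(E[(¬start ∨ done) U ¬start]) = {n0, n1, n3, n6}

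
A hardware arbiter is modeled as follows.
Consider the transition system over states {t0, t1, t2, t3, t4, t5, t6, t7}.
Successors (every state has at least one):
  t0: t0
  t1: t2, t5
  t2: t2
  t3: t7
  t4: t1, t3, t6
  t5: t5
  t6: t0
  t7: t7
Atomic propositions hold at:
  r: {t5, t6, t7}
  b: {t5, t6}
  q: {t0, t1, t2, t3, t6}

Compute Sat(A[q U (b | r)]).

Sat(b | r) = {t5, t6, t7}
A[q U (b | r)]: least fixpoint, start Z0 = Sat((b | r)) = {t5, t6, t7}, add states in Sat(q) with every successor in Z. Z1 = {t3, t5, t6, t7}; fixed.
Sat(A[q U (b | r)]) = {t3, t5, t6, t7}

{t3, t5, t6, t7}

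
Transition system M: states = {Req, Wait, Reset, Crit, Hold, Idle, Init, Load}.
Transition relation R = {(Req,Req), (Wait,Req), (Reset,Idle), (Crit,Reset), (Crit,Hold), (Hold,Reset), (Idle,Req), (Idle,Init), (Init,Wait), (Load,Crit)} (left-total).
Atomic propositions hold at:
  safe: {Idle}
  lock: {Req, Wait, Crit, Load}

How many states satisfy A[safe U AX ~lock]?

3

Sat(~lock) = {Reset, Hold, Idle, Init}
Sat(AX ~lock) = {s : every successor in {Reset, Hold, Idle, Init}} = {Reset, Crit, Hold}
A[safe U AX ~lock]: least fixpoint, start Z0 = Sat(AX ~lock) = {Reset, Crit, Hold}, add states in Sat(safe) with every successor in Z. Already a fixed point.
Sat(A[safe U AX ~lock]) = {Reset, Crit, Hold}
|Sat(A[safe U AX ~lock])| = |{Reset, Crit, Hold}| = 3.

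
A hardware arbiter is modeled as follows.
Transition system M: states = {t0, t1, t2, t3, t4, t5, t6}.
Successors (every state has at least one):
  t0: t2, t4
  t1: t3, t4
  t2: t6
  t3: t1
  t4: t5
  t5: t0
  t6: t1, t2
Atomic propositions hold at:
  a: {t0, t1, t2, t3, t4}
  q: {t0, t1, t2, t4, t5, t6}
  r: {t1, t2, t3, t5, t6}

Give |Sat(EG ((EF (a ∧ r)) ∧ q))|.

Sat(a ∧ r) = {t1, t2, t3}
EF (a ∧ r): least fixpoint, start Z0 = {t1, t2, t3}, add states with some successor in Z. Z1 = {t0, t1, t2, t3, t6}; Z2 = {t0, t1, t2, t3, t5, t6}; Z3 = {t0, t1, t2, t3, t4, t5, t6}; fixed.
Sat(EF (a ∧ r)) = {t0, t1, t2, t3, t4, t5, t6}
Sat((EF (a ∧ r)) ∧ q) = {t0, t1, t2, t4, t5, t6}
EG ((EF (a ∧ r)) ∧ q): greatest fixpoint, start Z0 = {t0, t1, t2, t4, t5, t6}, keep only states in Sat with some successor in Z. Already a fixed point.
Sat(EG ((EF (a ∧ r)) ∧ q)) = {t0, t1, t2, t4, t5, t6}
|Sat(EG ((EF (a ∧ r)) ∧ q))| = |{t0, t1, t2, t4, t5, t6}| = 6.

6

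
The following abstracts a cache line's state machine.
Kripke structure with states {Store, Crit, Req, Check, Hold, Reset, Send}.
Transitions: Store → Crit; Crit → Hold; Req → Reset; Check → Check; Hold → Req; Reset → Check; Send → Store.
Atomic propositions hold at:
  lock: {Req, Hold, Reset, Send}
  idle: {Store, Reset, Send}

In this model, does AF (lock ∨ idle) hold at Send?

Yes

Sat(lock ∨ idle) = {Store, Req, Hold, Reset, Send}
AF (lock ∨ idle): least fixpoint, start Z0 = {Store, Req, Hold, Reset, Send}, add states with every successor in Z. Z1 = {Store, Crit, Req, Hold, Reset, Send}; fixed.
Sat(AF (lock ∨ idle)) = {Store, Crit, Req, Hold, Reset, Send}
Send ∈ Sat(AF (lock ∨ idle)) = {Store, Crit, Req, Hold, Reset, Send}, so the formula holds at Send.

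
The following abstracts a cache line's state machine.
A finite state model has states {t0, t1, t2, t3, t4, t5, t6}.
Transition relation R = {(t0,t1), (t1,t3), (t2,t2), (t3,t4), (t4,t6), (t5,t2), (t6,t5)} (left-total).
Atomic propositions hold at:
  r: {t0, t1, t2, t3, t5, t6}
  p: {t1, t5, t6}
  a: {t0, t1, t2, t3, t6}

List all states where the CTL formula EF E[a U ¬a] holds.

Sat(¬a) = {t4, t5}
E[a U ¬a]: least fixpoint, start Z0 = Sat(¬a) = {t4, t5}, add states in Sat(a) with some successor in Z. Z1 = {t3, t4, t5, t6}; Z2 = {t1, t3, t4, t5, t6}; Z3 = {t0, t1, t3, t4, t5, t6}; fixed.
Sat(E[a U ¬a]) = {t0, t1, t3, t4, t5, t6}
EF E[a U ¬a]: least fixpoint, start Z0 = {t0, t1, t3, t4, t5, t6}, add states with some successor in Z. Already a fixed point.
Sat(EF E[a U ¬a]) = {t0, t1, t3, t4, t5, t6}

{t0, t1, t3, t4, t5, t6}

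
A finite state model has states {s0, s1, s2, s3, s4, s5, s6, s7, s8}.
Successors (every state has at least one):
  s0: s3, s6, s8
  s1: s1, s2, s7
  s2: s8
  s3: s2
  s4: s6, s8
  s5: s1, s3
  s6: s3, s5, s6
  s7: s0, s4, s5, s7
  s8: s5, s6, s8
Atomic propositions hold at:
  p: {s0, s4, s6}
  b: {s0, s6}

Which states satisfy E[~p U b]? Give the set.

{s0, s1, s2, s3, s5, s6, s7, s8}

Sat(~p) = {s1, s2, s3, s5, s7, s8}
E[~p U b]: least fixpoint, start Z0 = Sat(b) = {s0, s6}, add states in Sat(~p) with some successor in Z. Z1 = {s0, s6, s7, s8}; Z2 = {s0, s1, s2, s6, s7, s8}; Z3 = {s0, s1, s2, s3, s5, s6, s7, s8}; fixed.
Sat(E[~p U b]) = {s0, s1, s2, s3, s5, s6, s7, s8}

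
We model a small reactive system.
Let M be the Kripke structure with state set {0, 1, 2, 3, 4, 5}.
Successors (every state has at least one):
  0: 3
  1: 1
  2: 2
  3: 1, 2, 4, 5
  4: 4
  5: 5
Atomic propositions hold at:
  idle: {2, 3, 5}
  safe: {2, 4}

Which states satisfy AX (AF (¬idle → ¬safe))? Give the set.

{0, 1, 2, 5}

Sat(¬idle) = {0, 1, 4}
Sat(¬safe) = {0, 1, 3, 5}
Sat(¬idle → ¬safe) = {0, 1, 2, 3, 5}
AF (¬idle → ¬safe): least fixpoint, start Z0 = {0, 1, 2, 3, 5}, add states with every successor in Z. Already a fixed point.
Sat(AF (¬idle → ¬safe)) = {0, 1, 2, 3, 5}
Sat(AX (AF (¬idle → ¬safe))) = {s : every successor in {0, 1, 2, 3, 5}} = {0, 1, 2, 5}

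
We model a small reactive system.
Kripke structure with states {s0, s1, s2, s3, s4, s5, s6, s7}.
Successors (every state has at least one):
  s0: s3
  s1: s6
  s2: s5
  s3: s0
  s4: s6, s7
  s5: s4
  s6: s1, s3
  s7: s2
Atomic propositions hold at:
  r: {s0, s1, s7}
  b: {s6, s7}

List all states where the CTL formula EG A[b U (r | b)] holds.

{s1, s6}

Sat(r | b) = {s0, s1, s6, s7}
A[b U (r | b)]: least fixpoint, start Z0 = Sat((r | b)) = {s0, s1, s6, s7}, add states in Sat(b) with every successor in Z. Already a fixed point.
Sat(A[b U (r | b)]) = {s0, s1, s6, s7}
EG A[b U (r | b)]: greatest fixpoint, start Z0 = {s0, s1, s6, s7}, keep only states in Sat with some successor in Z. Z1 = {s1, s6}; fixed.
Sat(EG A[b U (r | b)]) = {s1, s6}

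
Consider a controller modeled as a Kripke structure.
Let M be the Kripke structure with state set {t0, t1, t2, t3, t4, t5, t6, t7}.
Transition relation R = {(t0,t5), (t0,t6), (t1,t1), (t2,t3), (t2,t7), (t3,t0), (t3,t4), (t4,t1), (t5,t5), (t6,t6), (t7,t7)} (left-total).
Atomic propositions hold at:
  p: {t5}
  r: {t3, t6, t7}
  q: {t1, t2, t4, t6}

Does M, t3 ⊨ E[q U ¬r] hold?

No

Sat(¬r) = {t0, t1, t2, t4, t5}
E[q U ¬r]: least fixpoint, start Z0 = Sat(¬r) = {t0, t1, t2, t4, t5}, add states in Sat(q) with some successor in Z. Already a fixed point.
Sat(E[q U ¬r]) = {t0, t1, t2, t4, t5}
t3 ∉ Sat(E[q U ¬r]) = {t0, t1, t2, t4, t5}, so the formula does not hold at t3.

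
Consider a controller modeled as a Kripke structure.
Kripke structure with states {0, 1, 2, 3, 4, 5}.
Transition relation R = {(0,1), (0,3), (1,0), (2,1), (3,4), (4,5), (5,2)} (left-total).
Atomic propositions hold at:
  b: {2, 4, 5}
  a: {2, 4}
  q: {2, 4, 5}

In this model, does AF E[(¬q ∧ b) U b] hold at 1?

Sat(¬q) = {0, 1, 3}
Sat(¬q ∧ b) = ∅
E[(¬q ∧ b) U b]: least fixpoint, start Z0 = Sat(b) = {2, 4, 5}, add states in Sat(¬q ∧ b) with some successor in Z. Already a fixed point.
Sat(E[(¬q ∧ b) U b]) = {2, 4, 5}
AF E[(¬q ∧ b) U b]: least fixpoint, start Z0 = {2, 4, 5}, add states with every successor in Z. Z1 = {2, 3, 4, 5}; fixed.
Sat(AF E[(¬q ∧ b) U b]) = {2, 3, 4, 5}
1 ∉ Sat(AF E[(¬q ∧ b) U b]) = {2, 3, 4, 5}, so the formula does not hold at 1.

No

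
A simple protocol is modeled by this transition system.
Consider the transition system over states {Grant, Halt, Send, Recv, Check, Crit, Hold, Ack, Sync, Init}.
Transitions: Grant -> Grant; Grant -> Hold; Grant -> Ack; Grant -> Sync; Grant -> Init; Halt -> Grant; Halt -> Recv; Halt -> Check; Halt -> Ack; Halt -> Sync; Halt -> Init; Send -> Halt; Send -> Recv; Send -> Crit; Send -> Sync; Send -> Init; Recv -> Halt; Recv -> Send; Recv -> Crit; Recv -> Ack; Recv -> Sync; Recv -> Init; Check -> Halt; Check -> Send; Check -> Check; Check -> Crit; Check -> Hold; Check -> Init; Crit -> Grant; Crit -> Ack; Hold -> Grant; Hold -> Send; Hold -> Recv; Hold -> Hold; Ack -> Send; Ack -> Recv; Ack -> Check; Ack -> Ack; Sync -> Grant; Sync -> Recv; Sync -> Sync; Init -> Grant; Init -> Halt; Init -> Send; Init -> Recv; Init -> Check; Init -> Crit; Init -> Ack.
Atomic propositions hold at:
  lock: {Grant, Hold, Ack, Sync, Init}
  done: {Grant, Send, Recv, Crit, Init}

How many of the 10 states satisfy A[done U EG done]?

5

EG done: greatest fixpoint, start Z0 = {Grant, Send, Recv, Crit, Init}, keep only states in Sat with some successor in Z. Already a fixed point.
Sat(EG done) = {Grant, Send, Recv, Crit, Init}
A[done U EG done]: least fixpoint, start Z0 = Sat(EG done) = {Grant, Send, Recv, Crit, Init}, add states in Sat(done) with every successor in Z. Already a fixed point.
Sat(A[done U EG done]) = {Grant, Send, Recv, Crit, Init}
|Sat(A[done U EG done])| = |{Grant, Send, Recv, Crit, Init}| = 5.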